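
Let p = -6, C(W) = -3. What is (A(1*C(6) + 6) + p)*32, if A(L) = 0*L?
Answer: -192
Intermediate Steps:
A(L) = 0
(A(1*C(6) + 6) + p)*32 = (0 - 6)*32 = -6*32 = -192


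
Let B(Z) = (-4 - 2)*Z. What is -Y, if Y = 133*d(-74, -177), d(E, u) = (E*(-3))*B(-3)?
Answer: -531468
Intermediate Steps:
B(Z) = -6*Z
d(E, u) = -54*E (d(E, u) = (E*(-3))*(-6*(-3)) = -3*E*18 = -54*E)
Y = 531468 (Y = 133*(-54*(-74)) = 133*3996 = 531468)
-Y = -1*531468 = -531468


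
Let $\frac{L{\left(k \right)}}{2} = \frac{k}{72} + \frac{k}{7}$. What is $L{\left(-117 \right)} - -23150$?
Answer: $\frac{647173}{28} \approx 23113.0$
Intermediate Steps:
$L{\left(k \right)} = \frac{79 k}{252}$ ($L{\left(k \right)} = 2 \left(\frac{k}{72} + \frac{k}{7}\right) = 2 \frac{79 k}{504} = \frac{79 k}{252}$)
$L{\left(-117 \right)} - -23150 = \frac{79}{252} \left(-117\right) - -23150 = - \frac{1027}{28} + 23150 = \frac{647173}{28}$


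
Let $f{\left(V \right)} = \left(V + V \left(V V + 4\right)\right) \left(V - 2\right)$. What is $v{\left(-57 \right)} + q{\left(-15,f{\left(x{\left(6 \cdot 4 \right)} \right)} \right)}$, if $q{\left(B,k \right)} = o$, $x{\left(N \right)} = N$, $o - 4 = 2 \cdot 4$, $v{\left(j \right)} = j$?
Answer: $-45$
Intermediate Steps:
$o = 12$ ($o = 4 + 2 \cdot 4 = 4 + 8 = 12$)
$f{\left(V \right)} = \left(-2 + V\right) \left(V + V \left(4 + V^{2}\right)\right)$ ($f{\left(V \right)} = \left(V + V \left(V^{2} + 4\right)\right) \left(-2 + V\right) = \left(V + V \left(4 + V^{2}\right)\right) \left(-2 + V\right) = \left(-2 + V\right) \left(V + V \left(4 + V^{2}\right)\right)$)
$q{\left(B,k \right)} = 12$
$v{\left(-57 \right)} + q{\left(-15,f{\left(x{\left(6 \cdot 4 \right)} \right)} \right)} = -57 + 12 = -45$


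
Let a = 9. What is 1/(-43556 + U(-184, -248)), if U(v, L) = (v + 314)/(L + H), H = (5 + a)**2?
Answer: -2/87117 ≈ -2.2958e-5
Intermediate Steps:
H = 196 (H = (5 + 9)**2 = 14**2 = 196)
U(v, L) = (314 + v)/(196 + L) (U(v, L) = (v + 314)/(L + 196) = (314 + v)/(196 + L))
1/(-43556 + U(-184, -248)) = 1/(-43556 + (314 - 184)/(196 - 248)) = 1/(-43556 + 130/(-52)) = 1/(-43556 - 1/52*130) = 1/(-43556 - 5/2) = 1/(-87117/2) = -2/87117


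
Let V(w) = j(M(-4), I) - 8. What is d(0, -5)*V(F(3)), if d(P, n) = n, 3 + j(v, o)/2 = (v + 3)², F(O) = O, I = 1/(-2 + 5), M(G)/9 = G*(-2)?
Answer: -56180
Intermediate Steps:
M(G) = -18*G (M(G) = 9*(G*(-2)) = 9*(-2*G) = -18*G)
I = ⅓ (I = 1/3 = ⅓ ≈ 0.33333)
j(v, o) = -6 + 2*(3 + v)² (j(v, o) = -6 + 2*(v + 3)² = -6 + 2*(3 + v)²)
V(w) = 11236 (V(w) = (-6 + 2*(3 - 18*(-4))²) - 8 = (-6 + 2*(3 + 72)²) - 8 = (-6 + 2*75²) - 8 = (-6 + 2*5625) - 8 = (-6 + 11250) - 8 = 11244 - 8 = 11236)
d(0, -5)*V(F(3)) = -5*11236 = -56180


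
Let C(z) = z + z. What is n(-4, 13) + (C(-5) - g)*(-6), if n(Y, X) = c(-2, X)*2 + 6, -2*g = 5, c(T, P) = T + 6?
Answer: 59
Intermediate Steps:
C(z) = 2*z
c(T, P) = 6 + T
g = -5/2 (g = -1/2*5 = -5/2 ≈ -2.5000)
n(Y, X) = 14 (n(Y, X) = (6 - 2)*2 + 6 = 4*2 + 6 = 8 + 6 = 14)
n(-4, 13) + (C(-5) - g)*(-6) = 14 + (2*(-5) - 1*(-5/2))*(-6) = 14 + (-10 + 5/2)*(-6) = 14 - 15/2*(-6) = 14 + 45 = 59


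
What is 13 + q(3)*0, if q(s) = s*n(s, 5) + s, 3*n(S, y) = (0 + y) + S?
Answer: 13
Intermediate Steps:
n(S, y) = S/3 + y/3 (n(S, y) = ((0 + y) + S)/3 = (y + S)/3 = (S + y)/3 = S/3 + y/3)
q(s) = s + s*(5/3 + s/3) (q(s) = s*(s/3 + (⅓)*5) + s = s*(s/3 + 5/3) + s = s*(5/3 + s/3) + s = s + s*(5/3 + s/3))
13 + q(3)*0 = 13 + ((⅓)*3*(8 + 3))*0 = 13 + ((⅓)*3*11)*0 = 13 + 11*0 = 13 + 0 = 13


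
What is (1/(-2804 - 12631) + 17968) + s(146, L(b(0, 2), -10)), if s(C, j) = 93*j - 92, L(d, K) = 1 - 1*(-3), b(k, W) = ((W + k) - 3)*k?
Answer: 281657879/15435 ≈ 18248.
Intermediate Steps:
b(k, W) = k*(-3 + W + k) (b(k, W) = (-3 + W + k)*k = k*(-3 + W + k))
L(d, K) = 4 (L(d, K) = 1 + 3 = 4)
s(C, j) = -92 + 93*j
(1/(-2804 - 12631) + 17968) + s(146, L(b(0, 2), -10)) = (1/(-2804 - 12631) + 17968) + (-92 + 93*4) = (1/(-15435) + 17968) + (-92 + 372) = (-1/15435 + 17968) + 280 = 277336079/15435 + 280 = 281657879/15435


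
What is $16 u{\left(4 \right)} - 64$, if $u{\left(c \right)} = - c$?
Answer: $-128$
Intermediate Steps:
$16 u{\left(4 \right)} - 64 = 16 \left(\left(-1\right) 4\right) - 64 = 16 \left(-4\right) - 64 = -64 - 64 = -128$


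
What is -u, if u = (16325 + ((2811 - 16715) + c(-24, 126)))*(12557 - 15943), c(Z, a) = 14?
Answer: 8244910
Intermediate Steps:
u = -8244910 (u = (16325 + ((2811 - 16715) + 14))*(12557 - 15943) = (16325 + (-13904 + 14))*(-3386) = (16325 - 13890)*(-3386) = 2435*(-3386) = -8244910)
-u = -1*(-8244910) = 8244910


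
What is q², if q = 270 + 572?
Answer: 708964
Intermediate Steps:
q = 842
q² = 842² = 708964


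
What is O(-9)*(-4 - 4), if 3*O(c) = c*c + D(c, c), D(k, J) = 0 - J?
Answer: -240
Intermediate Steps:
D(k, J) = -J
O(c) = -c/3 + c²/3 (O(c) = (c*c - c)/3 = (c² - c)/3 = -c/3 + c²/3)
O(-9)*(-4 - 4) = ((⅓)*(-9)*(-1 - 9))*(-4 - 4) = ((⅓)*(-9)*(-10))*(-8) = 30*(-8) = -240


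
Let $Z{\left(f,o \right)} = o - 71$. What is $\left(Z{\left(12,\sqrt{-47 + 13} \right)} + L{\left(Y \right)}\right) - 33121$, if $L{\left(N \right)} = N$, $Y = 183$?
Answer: $-33009 + i \sqrt{34} \approx -33009.0 + 5.831 i$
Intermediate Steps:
$Z{\left(f,o \right)} = -71 + o$ ($Z{\left(f,o \right)} = o - 71 = -71 + o$)
$\left(Z{\left(12,\sqrt{-47 + 13} \right)} + L{\left(Y \right)}\right) - 33121 = \left(\left(-71 + \sqrt{-47 + 13}\right) + 183\right) - 33121 = \left(\left(-71 + \sqrt{-34}\right) + 183\right) - 33121 = \left(\left(-71 + i \sqrt{34}\right) + 183\right) - 33121 = \left(112 + i \sqrt{34}\right) - 33121 = -33009 + i \sqrt{34}$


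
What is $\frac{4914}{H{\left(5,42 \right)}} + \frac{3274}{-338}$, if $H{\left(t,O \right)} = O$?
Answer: $\frac{18136}{169} \approx 107.31$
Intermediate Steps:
$\frac{4914}{H{\left(5,42 \right)}} + \frac{3274}{-338} = \frac{4914}{42} + \frac{3274}{-338} = 4914 \cdot \frac{1}{42} + 3274 \left(- \frac{1}{338}\right) = 117 - \frac{1637}{169} = \frac{18136}{169}$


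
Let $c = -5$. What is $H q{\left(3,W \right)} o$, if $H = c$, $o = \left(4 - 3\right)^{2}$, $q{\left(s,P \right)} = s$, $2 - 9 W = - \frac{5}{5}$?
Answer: $-15$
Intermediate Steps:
$W = \frac{1}{3}$ ($W = \frac{2}{9} - \frac{\left(-5\right) \frac{1}{5}}{9} = \frac{2}{9} - - \frac{1}{9} = \frac{2}{9} + \frac{1}{9} = \frac{1}{3} \approx 0.33333$)
$o = 1$ ($o = 1^{2} = 1$)
$H = -5$
$H q{\left(3,W \right)} o = \left(-5\right) 3 \cdot 1 = \left(-15\right) 1 = -15$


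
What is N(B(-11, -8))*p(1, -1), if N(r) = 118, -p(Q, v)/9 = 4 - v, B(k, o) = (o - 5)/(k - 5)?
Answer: -5310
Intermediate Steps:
B(k, o) = (-5 + o)/(-5 + k)
p(Q, v) = -36 + 9*v (p(Q, v) = -9*(4 - v) = -36 + 9*v)
N(B(-11, -8))*p(1, -1) = 118*(-36 + 9*(-1)) = 118*(-36 - 9) = 118*(-45) = -5310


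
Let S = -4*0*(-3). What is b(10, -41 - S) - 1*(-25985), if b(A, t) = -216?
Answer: 25769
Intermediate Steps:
S = 0 (S = 0*(-3) = 0)
b(10, -41 - S) - 1*(-25985) = -216 - 1*(-25985) = -216 + 25985 = 25769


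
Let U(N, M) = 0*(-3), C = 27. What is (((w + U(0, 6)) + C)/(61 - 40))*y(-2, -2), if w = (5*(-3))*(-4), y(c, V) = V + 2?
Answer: 0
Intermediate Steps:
y(c, V) = 2 + V
U(N, M) = 0
w = 60 (w = -15*(-4) = 60)
(((w + U(0, 6)) + C)/(61 - 40))*y(-2, -2) = (((60 + 0) + 27)/(61 - 40))*(2 - 2) = ((60 + 27)/21)*0 = (87*(1/21))*0 = (29/7)*0 = 0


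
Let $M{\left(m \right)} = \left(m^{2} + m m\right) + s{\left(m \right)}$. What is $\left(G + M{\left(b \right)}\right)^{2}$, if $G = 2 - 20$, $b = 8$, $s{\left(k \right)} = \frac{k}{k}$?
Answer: $12321$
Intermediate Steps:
$s{\left(k \right)} = 1$
$M{\left(m \right)} = 1 + 2 m^{2}$ ($M{\left(m \right)} = \left(m^{2} + m m\right) + 1 = \left(m^{2} + m^{2}\right) + 1 = 2 m^{2} + 1 = 1 + 2 m^{2}$)
$G = -18$ ($G = 2 - 20 = -18$)
$\left(G + M{\left(b \right)}\right)^{2} = \left(-18 + \left(1 + 2 \cdot 8^{2}\right)\right)^{2} = \left(-18 + \left(1 + 2 \cdot 64\right)\right)^{2} = \left(-18 + \left(1 + 128\right)\right)^{2} = \left(-18 + 129\right)^{2} = 111^{2} = 12321$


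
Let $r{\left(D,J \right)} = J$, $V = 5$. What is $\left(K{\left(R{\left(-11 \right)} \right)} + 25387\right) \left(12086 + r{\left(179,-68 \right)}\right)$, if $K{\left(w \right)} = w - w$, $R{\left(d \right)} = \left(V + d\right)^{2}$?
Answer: $305100966$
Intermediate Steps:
$R{\left(d \right)} = \left(5 + d\right)^{2}$
$K{\left(w \right)} = 0$
$\left(K{\left(R{\left(-11 \right)} \right)} + 25387\right) \left(12086 + r{\left(179,-68 \right)}\right) = \left(0 + 25387\right) \left(12086 - 68\right) = 25387 \cdot 12018 = 305100966$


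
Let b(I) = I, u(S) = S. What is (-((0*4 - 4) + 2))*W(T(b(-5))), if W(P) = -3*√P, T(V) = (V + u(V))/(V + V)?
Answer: -6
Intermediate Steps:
T(V) = 1 (T(V) = (V + V)/(V + V) = (2*V)/((2*V)) = (2*V)*(1/(2*V)) = 1)
(-((0*4 - 4) + 2))*W(T(b(-5))) = (-((0*4 - 4) + 2))*(-3*√1) = (-((0 - 4) + 2))*(-3*1) = -(-4 + 2)*(-3) = -1*(-2)*(-3) = 2*(-3) = -6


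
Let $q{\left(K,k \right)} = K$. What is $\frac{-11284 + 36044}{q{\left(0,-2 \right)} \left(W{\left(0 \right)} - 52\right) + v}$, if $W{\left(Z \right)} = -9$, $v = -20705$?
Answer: $- \frac{4952}{4141} \approx -1.1958$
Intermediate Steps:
$\frac{-11284 + 36044}{q{\left(0,-2 \right)} \left(W{\left(0 \right)} - 52\right) + v} = \frac{-11284 + 36044}{0 \left(-9 - 52\right) - 20705} = \frac{24760}{0 \left(-61\right) - 20705} = \frac{24760}{0 - 20705} = \frac{24760}{-20705} = 24760 \left(- \frac{1}{20705}\right) = - \frac{4952}{4141}$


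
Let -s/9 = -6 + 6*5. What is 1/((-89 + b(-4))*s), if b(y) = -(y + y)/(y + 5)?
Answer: 1/17496 ≈ 5.7156e-5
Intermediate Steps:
s = -216 (s = -9*(-6 + 6*5) = -9*(-6 + 30) = -9*24 = -216)
b(y) = -2*y/(5 + y)
1/((-89 + b(-4))*s) = 1/((-89 - 2*(-4)/(5 - 4))*(-216)) = 1/((-89 - 2*(-4)/1)*(-216)) = 1/((-89 - 2*(-4)*1)*(-216)) = 1/((-89 + 8)*(-216)) = 1/(-81*(-216)) = 1/17496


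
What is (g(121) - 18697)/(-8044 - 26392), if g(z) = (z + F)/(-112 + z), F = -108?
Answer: 42065/77481 ≈ 0.54291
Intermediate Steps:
g(z) = (-108 + z)/(-112 + z) (g(z) = (z - 108)/(-112 + z) = (-108 + z)/(-112 + z))
(g(121) - 18697)/(-8044 - 26392) = ((-108 + 121)/(-112 + 121) - 18697)/(-8044 - 26392) = (13/9 - 18697)/(-34436) = ((⅑)*13 - 18697)*(-1/34436) = (13/9 - 18697)*(-1/34436) = -168260/9*(-1/34436) = 42065/77481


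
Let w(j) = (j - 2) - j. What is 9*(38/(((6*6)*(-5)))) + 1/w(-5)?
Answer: -12/5 ≈ -2.4000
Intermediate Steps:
w(j) = -2 (w(j) = (-2 + j) - j = -2)
9*(38/(((6*6)*(-5)))) + 1/w(-5) = 9*(38/(((6*6)*(-5)))) + 1/(-2) = 9*(38/((36*(-5)))) - ½ = 9*(38/(-180)) - ½ = 9*(38*(-1/180)) - ½ = 9*(-19/90) - ½ = -19/10 - ½ = -12/5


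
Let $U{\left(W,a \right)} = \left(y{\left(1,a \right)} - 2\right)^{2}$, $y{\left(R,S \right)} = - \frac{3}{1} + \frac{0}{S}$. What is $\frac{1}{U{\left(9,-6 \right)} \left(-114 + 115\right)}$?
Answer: $\frac{1}{25} \approx 0.04$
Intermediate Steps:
$y{\left(R,S \right)} = -3$ ($y{\left(R,S \right)} = \left(-3\right) 1 + 0 = -3 + 0 = -3$)
$U{\left(W,a \right)} = 25$ ($U{\left(W,a \right)} = \left(-3 - 2\right)^{2} = \left(-5\right)^{2} = 25$)
$\frac{1}{U{\left(9,-6 \right)} \left(-114 + 115\right)} = \frac{1}{25 \left(-114 + 115\right)} = \frac{1}{25 \cdot 1} = \frac{1}{25}$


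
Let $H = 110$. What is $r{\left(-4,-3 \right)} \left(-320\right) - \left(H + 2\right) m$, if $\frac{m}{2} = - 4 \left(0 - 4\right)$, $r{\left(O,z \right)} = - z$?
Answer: $-4544$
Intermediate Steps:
$m = 32$ ($m = 2 \left(- 4 \left(0 - 4\right)\right) = 2 \left(\left(-4\right) \left(-4\right)\right) = 2 \cdot 16 = 32$)
$r{\left(-4,-3 \right)} \left(-320\right) - \left(H + 2\right) m = \left(-1\right) \left(-3\right) \left(-320\right) - \left(110 + 2\right) 32 = 3 \left(-320\right) - 112 \cdot 32 = -960 - 3584 = -4544$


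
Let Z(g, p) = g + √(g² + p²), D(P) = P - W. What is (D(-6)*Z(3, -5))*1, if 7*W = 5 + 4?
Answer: -153/7 - 51*√34/7 ≈ -64.340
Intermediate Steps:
W = 9/7 (W = (5 + 4)/7 = (⅐)*9 = 9/7 ≈ 1.2857)
D(P) = -9/7 + P (D(P) = P - 1*9/7 = P - 9/7 = -9/7 + P)
(D(-6)*Z(3, -5))*1 = ((-9/7 - 6)*(3 + √(3² + (-5)²)))*1 = -51*(3 + √(9 + 25))/7*1 = -51*(3 + √34)/7*1 = (-153/7 - 51*√34/7)*1 = -153/7 - 51*√34/7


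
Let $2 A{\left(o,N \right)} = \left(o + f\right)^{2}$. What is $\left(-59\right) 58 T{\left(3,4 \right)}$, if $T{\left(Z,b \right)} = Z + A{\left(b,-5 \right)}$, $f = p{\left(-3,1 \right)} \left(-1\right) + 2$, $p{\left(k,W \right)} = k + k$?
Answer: $-256650$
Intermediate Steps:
$p{\left(k,W \right)} = 2 k$
$f = 8$ ($f = 2 \left(-3\right) \left(-1\right) + 2 = \left(-6\right) \left(-1\right) + 2 = 6 + 2 = 8$)
$A{\left(o,N \right)} = \frac{\left(8 + o\right)^{2}}{2}$ ($A{\left(o,N \right)} = \frac{\left(o + 8\right)^{2}}{2} = \frac{\left(8 + o\right)^{2}}{2}$)
$T{\left(Z,b \right)} = Z + \frac{\left(8 + b\right)^{2}}{2}$
$\left(-59\right) 58 T{\left(3,4 \right)} = \left(-59\right) 58 \left(3 + \frac{\left(8 + 4\right)^{2}}{2}\right) = - 3422 \left(3 + \frac{12^{2}}{2}\right) = - 3422 \left(3 + \frac{1}{2} \cdot 144\right) = - 3422 \left(3 + 72\right) = \left(-3422\right) 75 = -256650$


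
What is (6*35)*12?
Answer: 2520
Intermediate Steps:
(6*35)*12 = 210*12 = 2520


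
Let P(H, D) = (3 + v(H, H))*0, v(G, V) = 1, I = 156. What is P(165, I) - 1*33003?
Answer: -33003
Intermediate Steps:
P(H, D) = 0 (P(H, D) = (3 + 1)*0 = 4*0 = 0)
P(165, I) - 1*33003 = 0 - 1*33003 = 0 - 33003 = -33003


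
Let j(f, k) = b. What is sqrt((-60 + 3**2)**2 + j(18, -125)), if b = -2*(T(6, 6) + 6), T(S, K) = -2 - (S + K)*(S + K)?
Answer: sqrt(2881) ≈ 53.675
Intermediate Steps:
T(S, K) = -2 - (K + S)**2 (T(S, K) = -2 - (K + S)*(K + S) = -2 - (K + S)**2)
b = 280 (b = -2*((-2 - (6 + 6)**2) + 6) = -2*((-2 - 1*12**2) + 6) = -2*((-2 - 1*144) + 6) = -2*((-2 - 144) + 6) = -2*(-146 + 6) = -2*(-140) = 280)
j(f, k) = 280
sqrt((-60 + 3**2)**2 + j(18, -125)) = sqrt((-60 + 3**2)**2 + 280) = sqrt((-60 + 9)**2 + 280) = sqrt((-51)**2 + 280) = sqrt(2601 + 280) = sqrt(2881)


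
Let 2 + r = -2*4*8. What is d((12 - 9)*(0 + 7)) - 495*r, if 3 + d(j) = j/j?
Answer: 32668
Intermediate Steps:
d(j) = -2 (d(j) = -3 + j/j = -3 + 1 = -2)
r = -66 (r = -2 - 2*4*8 = -2 - 8*8 = -2 - 64 = -66)
d((12 - 9)*(0 + 7)) - 495*r = -2 - 495*(-66) = -2 + 32670 = 32668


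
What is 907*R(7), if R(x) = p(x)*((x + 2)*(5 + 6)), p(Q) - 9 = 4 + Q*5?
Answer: 4310064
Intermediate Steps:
p(Q) = 13 + 5*Q (p(Q) = 9 + (4 + Q*5) = 9 + (4 + 5*Q) = 13 + 5*Q)
R(x) = (13 + 5*x)*(22 + 11*x) (R(x) = (13 + 5*x)*((x + 2)*(5 + 6)) = (13 + 5*x)*((2 + x)*11) = (13 + 5*x)*(22 + 11*x))
907*R(7) = 907*(11*(2 + 7)*(13 + 5*7)) = 907*(11*9*(13 + 35)) = 907*(11*9*48) = 907*4752 = 4310064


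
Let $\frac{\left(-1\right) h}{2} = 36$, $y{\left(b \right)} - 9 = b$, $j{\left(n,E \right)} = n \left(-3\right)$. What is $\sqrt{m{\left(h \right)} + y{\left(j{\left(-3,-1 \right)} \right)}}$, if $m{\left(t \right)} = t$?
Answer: $3 i \sqrt{6} \approx 7.3485 i$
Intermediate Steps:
$j{\left(n,E \right)} = - 3 n$
$y{\left(b \right)} = 9 + b$
$h = -72$ ($h = \left(-2\right) 36 = -72$)
$\sqrt{m{\left(h \right)} + y{\left(j{\left(-3,-1 \right)} \right)}} = \sqrt{-72 + \left(9 - -9\right)} = \sqrt{-72 + \left(9 + 9\right)} = \sqrt{-72 + 18} = \sqrt{-54} = 3 i \sqrt{6}$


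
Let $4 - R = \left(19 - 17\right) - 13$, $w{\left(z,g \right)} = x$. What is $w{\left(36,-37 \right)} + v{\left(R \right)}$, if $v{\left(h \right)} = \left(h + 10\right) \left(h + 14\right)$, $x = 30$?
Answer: $755$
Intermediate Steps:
$w{\left(z,g \right)} = 30$
$R = 15$ ($R = 4 - \left(\left(19 - 17\right) - 13\right) = 4 - \left(2 - 13\right) = 4 - -11 = 4 + 11 = 15$)
$v{\left(h \right)} = \left(10 + h\right) \left(14 + h\right)$
$w{\left(36,-37 \right)} + v{\left(R \right)} = 30 + \left(140 + 15^{2} + 24 \cdot 15\right) = 30 + \left(140 + 225 + 360\right) = 30 + 725 = 755$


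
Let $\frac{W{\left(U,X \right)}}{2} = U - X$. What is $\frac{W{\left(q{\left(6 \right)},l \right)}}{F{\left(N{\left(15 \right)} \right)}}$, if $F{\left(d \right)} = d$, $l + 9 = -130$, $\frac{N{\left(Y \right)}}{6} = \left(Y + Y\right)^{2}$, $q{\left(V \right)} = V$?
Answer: $\frac{29}{540} \approx 0.053704$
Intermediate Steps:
$N{\left(Y \right)} = 24 Y^{2}$ ($N{\left(Y \right)} = 6 \left(Y + Y\right)^{2} = 6 \left(2 Y\right)^{2} = 6 \cdot 4 Y^{2} = 24 Y^{2}$)
$l = -139$ ($l = -9 - 130 = -139$)
$W{\left(U,X \right)} = - 2 X + 2 U$ ($W{\left(U,X \right)} = 2 \left(U - X\right) = - 2 X + 2 U$)
$\frac{W{\left(q{\left(6 \right)},l \right)}}{F{\left(N{\left(15 \right)} \right)}} = \frac{\left(-2\right) \left(-139\right) + 2 \cdot 6}{24 \cdot 15^{2}} = \frac{278 + 12}{24 \cdot 225} = \frac{290}{5400} = 290 \cdot \frac{1}{5400} = \frac{29}{540}$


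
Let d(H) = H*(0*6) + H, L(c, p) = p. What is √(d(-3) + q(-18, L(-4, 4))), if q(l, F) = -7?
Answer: I*√10 ≈ 3.1623*I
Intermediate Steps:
d(H) = H (d(H) = H*0 + H = 0 + H = H)
√(d(-3) + q(-18, L(-4, 4))) = √(-3 - 7) = √(-10) = I*√10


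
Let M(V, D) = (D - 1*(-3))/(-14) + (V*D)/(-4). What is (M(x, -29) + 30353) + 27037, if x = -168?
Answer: 393217/7 ≈ 56174.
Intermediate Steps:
M(V, D) = -3/14 - D/14 - D*V/4 (M(V, D) = (D + 3)*(-1/14) + (D*V)*(-¼) = (3 + D)*(-1/14) - D*V/4 = (-3/14 - D/14) - D*V/4 = -3/14 - D/14 - D*V/4)
(M(x, -29) + 30353) + 27037 = ((-3/14 - 1/14*(-29) - ¼*(-29)*(-168)) + 30353) + 27037 = ((-3/14 + 29/14 - 1218) + 30353) + 27037 = (-8513/7 + 30353) + 27037 = 203958/7 + 27037 = 393217/7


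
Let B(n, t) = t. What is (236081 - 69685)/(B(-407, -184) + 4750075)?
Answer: 166396/4749891 ≈ 0.035032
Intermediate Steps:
(236081 - 69685)/(B(-407, -184) + 4750075) = (236081 - 69685)/(-184 + 4750075) = 166396/4749891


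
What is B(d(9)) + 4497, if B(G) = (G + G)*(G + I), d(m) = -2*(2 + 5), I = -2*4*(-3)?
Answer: 4217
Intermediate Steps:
I = 24 (I = -8*(-3) = 24)
d(m) = -14 (d(m) = -2*7 = -14)
B(G) = 2*G*(24 + G) (B(G) = (G + G)*(G + 24) = (2*G)*(24 + G) = 2*G*(24 + G))
B(d(9)) + 4497 = 2*(-14)*(24 - 14) + 4497 = 2*(-14)*10 + 4497 = -280 + 4497 = 4217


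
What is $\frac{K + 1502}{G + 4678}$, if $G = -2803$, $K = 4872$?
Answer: $\frac{6374}{1875} \approx 3.3995$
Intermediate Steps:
$\frac{K + 1502}{G + 4678} = \frac{4872 + 1502}{-2803 + 4678} = \frac{6374}{1875}$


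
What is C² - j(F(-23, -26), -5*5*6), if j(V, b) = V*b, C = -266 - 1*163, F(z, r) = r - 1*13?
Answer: 178191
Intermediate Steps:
F(z, r) = -13 + r (F(z, r) = r - 13 = -13 + r)
C = -429 (C = -266 - 163 = -429)
C² - j(F(-23, -26), -5*5*6) = (-429)² - (-13 - 26)*-5*5*6 = 184041 - (-39)*(-25*6) = 184041 - (-39)*(-150) = 184041 - 1*5850 = 184041 - 5850 = 178191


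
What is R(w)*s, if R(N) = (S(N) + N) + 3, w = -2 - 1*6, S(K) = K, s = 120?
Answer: -1560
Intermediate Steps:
w = -8 (w = -2 - 6 = -8)
R(N) = 3 + 2*N (R(N) = (N + N) + 3 = 2*N + 3 = 3 + 2*N)
R(w)*s = (3 + 2*(-8))*120 = (3 - 16)*120 = -13*120 = -1560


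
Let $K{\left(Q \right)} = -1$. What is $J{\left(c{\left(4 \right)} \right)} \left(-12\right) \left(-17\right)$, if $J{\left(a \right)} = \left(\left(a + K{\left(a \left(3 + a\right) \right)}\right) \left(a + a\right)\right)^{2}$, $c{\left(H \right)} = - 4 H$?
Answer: $60370944$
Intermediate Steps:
$J{\left(a \right)} = 4 a^{2} \left(-1 + a\right)^{2}$ ($J{\left(a \right)} = \left(\left(a - 1\right) \left(a + a\right)\right)^{2} = \left(\left(-1 + a\right) 2 a\right)^{2} = \left(2 a \left(-1 + a\right)\right)^{2} = 4 a^{2} \left(-1 + a\right)^{2}$)
$J{\left(c{\left(4 \right)} \right)} \left(-12\right) \left(-17\right) = 4 \left(\left(-4\right) 4\right)^{2} \left(-1 - 16\right)^{2} \left(-12\right) \left(-17\right) = 4 \left(-16\right)^{2} \left(-1 - 16\right)^{2} \left(-12\right) \left(-17\right) = 4 \cdot 256 \left(-17\right)^{2} \left(-12\right) \left(-17\right) = 4 \cdot 256 \cdot 289 \left(-12\right) \left(-17\right) = 295936 \left(-12\right) \left(-17\right) = \left(-3551232\right) \left(-17\right) = 60370944$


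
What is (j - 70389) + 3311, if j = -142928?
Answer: -210006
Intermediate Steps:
(j - 70389) + 3311 = (-142928 - 70389) + 3311 = -213317 + 3311 = -210006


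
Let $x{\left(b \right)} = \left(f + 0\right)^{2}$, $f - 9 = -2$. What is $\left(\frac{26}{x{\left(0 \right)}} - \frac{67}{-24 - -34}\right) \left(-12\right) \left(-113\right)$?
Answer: $- \frac{2049594}{245} \approx -8365.7$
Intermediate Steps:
$f = 7$ ($f = 9 - 2 = 7$)
$x{\left(b \right)} = 49$ ($x{\left(b \right)} = \left(7 + 0\right)^{2} = 7^{2} = 49$)
$\left(\frac{26}{x{\left(0 \right)}} - \frac{67}{-24 - -34}\right) \left(-12\right) \left(-113\right) = \left(\frac{26}{49} - \frac{67}{-24 - -34}\right) \left(-12\right) \left(-113\right) = \left(26 \cdot \frac{1}{49} - \frac{67}{-24 + 34}\right) \left(-12\right) \left(-113\right) = \left(\frac{26}{49} - \frac{67}{10}\right) \left(-12\right) \left(-113\right) = \left(- \frac{3023}{490}\right) \left(-12\right) \left(-113\right) = \frac{18138}{245} \left(-113\right) = - \frac{2049594}{245}$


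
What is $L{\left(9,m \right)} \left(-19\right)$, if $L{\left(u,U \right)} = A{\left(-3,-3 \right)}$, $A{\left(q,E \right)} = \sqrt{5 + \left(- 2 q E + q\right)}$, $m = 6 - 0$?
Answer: $- 76 i \approx - 76.0 i$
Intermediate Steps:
$m = 6$ ($m = 6 + 0 = 6$)
$A{\left(q,E \right)} = \sqrt{5 + q - 2 E q}$ ($A{\left(q,E \right)} = \sqrt{5 - \left(- q + 2 E q\right)} = \sqrt{5 + q - 2 E q}$)
$L{\left(u,U \right)} = 4 i$ ($L{\left(u,U \right)} = \sqrt{5 - 3 - \left(-6\right) \left(-3\right)} = \sqrt{5 - 3 - 18} = \sqrt{-16} = 4 i$)
$L{\left(9,m \right)} \left(-19\right) = 4 i \left(-19\right) = - 76 i$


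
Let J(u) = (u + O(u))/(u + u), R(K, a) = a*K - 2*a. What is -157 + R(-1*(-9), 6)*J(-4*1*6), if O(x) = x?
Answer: -115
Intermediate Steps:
R(K, a) = -2*a + K*a (R(K, a) = K*a - 2*a = -2*a + K*a)
J(u) = 1 (J(u) = (u + u)/(u + u) = (2*u)/((2*u)) = (2*u)*(1/(2*u)) = 1)
-157 + R(-1*(-9), 6)*J(-4*1*6) = -157 + (6*(-2 - 1*(-9)))*1 = -157 + (6*(-2 + 9))*1 = -157 + (6*7)*1 = -157 + 42*1 = -157 + 42 = -115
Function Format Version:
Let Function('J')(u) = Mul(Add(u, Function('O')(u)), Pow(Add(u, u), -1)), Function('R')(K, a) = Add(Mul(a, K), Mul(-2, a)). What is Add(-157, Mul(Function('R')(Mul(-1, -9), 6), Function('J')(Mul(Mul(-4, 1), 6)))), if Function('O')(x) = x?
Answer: -115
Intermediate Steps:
Function('R')(K, a) = Add(Mul(-2, a), Mul(K, a)) (Function('R')(K, a) = Add(Mul(K, a), Mul(-2, a)) = Add(Mul(-2, a), Mul(K, a)))
Function('J')(u) = 1 (Function('J')(u) = Mul(Add(u, u), Pow(Add(u, u), -1)) = Mul(Mul(2, u), Pow(Mul(2, u), -1)) = Mul(Mul(2, u), Mul(Rational(1, 2), Pow(u, -1))) = 1)
Add(-157, Mul(Function('R')(Mul(-1, -9), 6), Function('J')(Mul(Mul(-4, 1), 6)))) = Add(-157, Mul(Mul(6, Add(-2, Mul(-1, -9))), 1)) = Add(-157, Mul(Mul(6, Add(-2, 9)), 1)) = Add(-157, Mul(Mul(6, 7), 1)) = Add(-157, Mul(42, 1)) = Add(-157, 42) = -115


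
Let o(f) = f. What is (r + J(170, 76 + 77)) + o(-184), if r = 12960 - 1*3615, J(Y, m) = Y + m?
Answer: 9484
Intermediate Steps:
r = 9345 (r = 12960 - 3615 = 9345)
(r + J(170, 76 + 77)) + o(-184) = (9345 + (170 + (76 + 77))) - 184 = (9345 + (170 + 153)) - 184 = (9345 + 323) - 184 = 9668 - 184 = 9484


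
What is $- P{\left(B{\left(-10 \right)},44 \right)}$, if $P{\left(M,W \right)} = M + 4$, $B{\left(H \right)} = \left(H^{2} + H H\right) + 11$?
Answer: $-215$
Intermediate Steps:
$B{\left(H \right)} = 11 + 2 H^{2}$ ($B{\left(H \right)} = \left(H^{2} + H^{2}\right) + 11 = 2 H^{2} + 11 = 11 + 2 H^{2}$)
$P{\left(M,W \right)} = 4 + M$
$- P{\left(B{\left(-10 \right)},44 \right)} = - (4 + \left(11 + 2 \left(-10\right)^{2}\right)) = - (4 + \left(11 + 2 \cdot 100\right)) = - (4 + \left(11 + 200\right)) = - (4 + 211) = \left(-1\right) 215 = -215$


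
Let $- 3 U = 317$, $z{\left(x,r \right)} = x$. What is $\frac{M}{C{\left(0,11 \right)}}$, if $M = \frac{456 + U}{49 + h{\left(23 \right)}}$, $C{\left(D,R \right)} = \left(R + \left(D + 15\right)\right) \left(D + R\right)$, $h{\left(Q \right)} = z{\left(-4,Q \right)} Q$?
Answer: $- \frac{1051}{36894} \approx -0.028487$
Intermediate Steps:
$U = - \frac{317}{3}$ ($U = \left(- \frac{1}{3}\right) 317 = - \frac{317}{3} \approx -105.67$)
$h{\left(Q \right)} = - 4 Q$
$C{\left(D,R \right)} = \left(D + R\right) \left(15 + D + R\right)$ ($C{\left(D,R \right)} = \left(R + \left(15 + D\right)\right) \left(D + R\right) = \left(15 + D + R\right) \left(D + R\right) = \left(D + R\right) \left(15 + D + R\right)$)
$M = - \frac{1051}{129}$ ($M = \frac{456 - \frac{317}{3}}{49 - 92} = \frac{1051}{3 \left(49 - 92\right)} = \frac{1051}{3 \left(-43\right)} = \frac{1051}{3} \left(- \frac{1}{43}\right) = - \frac{1051}{129} \approx -8.1473$)
$\frac{M}{C{\left(0,11 \right)}} = - \frac{1051}{129 \left(0^{2} + 11^{2} + 15 \cdot 0 + 15 \cdot 11 + 2 \cdot 0 \cdot 11\right)} = - \frac{1051}{129 \left(0 + 121 + 0 + 165 + 0\right)} = - \frac{1051}{129 \cdot 286} = \left(- \frac{1051}{129}\right) \frac{1}{286} = - \frac{1051}{36894}$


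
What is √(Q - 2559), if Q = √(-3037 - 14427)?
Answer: √(-2559 + 2*I*√4366) ≈ 1.3058 + 50.603*I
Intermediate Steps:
Q = 2*I*√4366 (Q = √(-17464) = 2*I*√4366 ≈ 132.15*I)
√(Q - 2559) = √(2*I*√4366 - 2559) = √(-2559 + 2*I*√4366)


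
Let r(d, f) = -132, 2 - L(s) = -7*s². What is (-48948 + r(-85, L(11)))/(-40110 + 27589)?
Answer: 49080/12521 ≈ 3.9198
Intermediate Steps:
L(s) = 2 + 7*s² (L(s) = 2 - (-7)*s² = 2 + 7*s²)
(-48948 + r(-85, L(11)))/(-40110 + 27589) = (-48948 - 132)/(-40110 + 27589) = -49080/(-12521) = -49080*(-1/12521) = 49080/12521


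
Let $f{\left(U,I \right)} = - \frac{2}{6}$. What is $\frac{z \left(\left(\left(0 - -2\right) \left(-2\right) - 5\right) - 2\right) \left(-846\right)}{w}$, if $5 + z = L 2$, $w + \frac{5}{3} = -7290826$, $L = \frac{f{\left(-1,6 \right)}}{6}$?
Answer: $\frac{142692}{21872483} \approx 0.0065238$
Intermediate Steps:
$f{\left(U,I \right)} = - \frac{1}{3}$ ($f{\left(U,I \right)} = \left(-2\right) \frac{1}{6} = - \frac{1}{3}$)
$L = - \frac{1}{18}$ ($L = - \frac{1}{3 \cdot 6} = \left(- \frac{1}{3}\right) \frac{1}{6} = - \frac{1}{18} \approx -0.055556$)
$w = - \frac{21872483}{3}$ ($w = - \frac{5}{3} - 7290826 = - \frac{21872483}{3} \approx -7.2908 \cdot 10^{6}$)
$z = - \frac{46}{9}$ ($z = -5 - \frac{1}{9} = - \frac{46}{9} \approx -5.1111$)
$\frac{z \left(\left(\left(0 - -2\right) \left(-2\right) - 5\right) - 2\right) \left(-846\right)}{w} = \frac{- \frac{46 \left(\left(\left(0 - -2\right) \left(-2\right) - 5\right) - 2\right)}{9} \left(-846\right)}{- \frac{21872483}{3}} = - \frac{46 \left(\left(\left(0 + 2\right) \left(-2\right) - 5\right) - 2\right)}{9} \left(-846\right) \left(- \frac{3}{21872483}\right) = - \frac{46 \left(\left(2 \left(-2\right) - 5\right) - 2\right)}{9} \left(-846\right) \left(- \frac{3}{21872483}\right) = - \frac{46 \left(\left(-4 - 5\right) - 2\right)}{9} \left(-846\right) \left(- \frac{3}{21872483}\right) = - \frac{46 \left(-9 - 2\right)}{9} \left(-846\right) \left(- \frac{3}{21872483}\right) = \left(- \frac{46}{9}\right) \left(-11\right) \left(-846\right) \left(- \frac{3}{21872483}\right) = \frac{506}{9} \left(-846\right) \left(- \frac{3}{21872483}\right) = \left(-47564\right) \left(- \frac{3}{21872483}\right) = \frac{142692}{21872483}$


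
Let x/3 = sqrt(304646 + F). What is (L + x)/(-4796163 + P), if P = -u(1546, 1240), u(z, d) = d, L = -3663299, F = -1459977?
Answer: 3663299/4797403 - 3*I*sqrt(1155331)/4797403 ≈ 0.7636 - 0.00067215*I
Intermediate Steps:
x = 3*I*sqrt(1155331) (x = 3*sqrt(304646 - 1459977) = 3*sqrt(-1155331) = 3*(I*sqrt(1155331)) = 3*I*sqrt(1155331) ≈ 3224.6*I)
P = -1240 (P = -1*1240 = -1240)
(L + x)/(-4796163 + P) = (-3663299 + 3*I*sqrt(1155331))/(-4796163 - 1240) = (-3663299 + 3*I*sqrt(1155331))/(-4797403) = (-3663299 + 3*I*sqrt(1155331))*(-1/4797403) = 3663299/4797403 - 3*I*sqrt(1155331)/4797403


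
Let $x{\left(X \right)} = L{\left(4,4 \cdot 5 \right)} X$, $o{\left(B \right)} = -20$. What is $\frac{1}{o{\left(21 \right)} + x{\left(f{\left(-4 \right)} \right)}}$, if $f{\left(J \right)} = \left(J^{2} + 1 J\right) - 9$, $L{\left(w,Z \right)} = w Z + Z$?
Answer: $\frac{1}{280} \approx 0.0035714$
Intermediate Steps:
$L{\left(w,Z \right)} = Z + Z w$ ($L{\left(w,Z \right)} = Z w + Z = Z + Z w$)
$f{\left(J \right)} = -9 + J + J^{2}$ ($f{\left(J \right)} = \left(J^{2} + J\right) - 9 = \left(J + J^{2}\right) - 9 = -9 + J + J^{2}$)
$x{\left(X \right)} = 100 X$ ($x{\left(X \right)} = 4 \cdot 5 \left(1 + 4\right) X = 20 \cdot 5 X = 100 X$)
$\frac{1}{o{\left(21 \right)} + x{\left(f{\left(-4 \right)} \right)}} = \frac{1}{-20 + 100 \left(-9 - 4 + \left(-4\right)^{2}\right)} = \frac{1}{-20 + 100 \left(-9 - 4 + 16\right)} = \frac{1}{-20 + 100 \cdot 3} = \frac{1}{-20 + 300} = \frac{1}{280}$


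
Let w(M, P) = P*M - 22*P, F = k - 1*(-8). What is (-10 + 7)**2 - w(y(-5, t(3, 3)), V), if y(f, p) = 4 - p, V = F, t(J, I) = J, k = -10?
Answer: -33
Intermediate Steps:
F = -2 (F = -10 - 1*(-8) = -10 + 8 = -2)
V = -2
w(M, P) = -22*P + M*P (w(M, P) = M*P - 22*P = -22*P + M*P)
(-10 + 7)**2 - w(y(-5, t(3, 3)), V) = (-10 + 7)**2 - (-2)*(-22 + (4 - 1*3)) = (-3)**2 - (-2)*(-22 + (4 - 3)) = 9 - (-2)*(-22 + 1) = 9 - (-2)*(-21) = 9 - 1*42 = 9 - 42 = -33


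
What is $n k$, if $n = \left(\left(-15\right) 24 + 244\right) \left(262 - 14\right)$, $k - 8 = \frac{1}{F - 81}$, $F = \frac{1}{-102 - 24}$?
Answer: $- \frac{2345455040}{10207} \approx -2.2979 \cdot 10^{5}$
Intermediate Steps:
$F = - \frac{1}{126}$ ($F = \frac{1}{-126} = - \frac{1}{126} \approx -0.0079365$)
$k = \frac{81530}{10207}$ ($k = 8 + \frac{1}{- \frac{1}{126} - 81} = 8 + \frac{1}{- \frac{10207}{126}} = 8 - \frac{126}{10207} = \frac{81530}{10207} \approx 7.9877$)
$n = -28768$ ($n = \left(-360 + 244\right) 248 = \left(-116\right) 248 = -28768$)
$n k = \left(-28768\right) \frac{81530}{10207} = - \frac{2345455040}{10207}$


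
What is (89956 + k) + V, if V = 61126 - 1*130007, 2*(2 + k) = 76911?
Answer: 119057/2 ≈ 59529.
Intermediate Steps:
k = 76907/2 (k = -2 + (½)*76911 = -2 + 76911/2 = 76907/2 ≈ 38454.)
V = -68881 (V = 61126 - 130007 = -68881)
(89956 + k) + V = (89956 + 76907/2) - 68881 = 256819/2 - 68881 = 119057/2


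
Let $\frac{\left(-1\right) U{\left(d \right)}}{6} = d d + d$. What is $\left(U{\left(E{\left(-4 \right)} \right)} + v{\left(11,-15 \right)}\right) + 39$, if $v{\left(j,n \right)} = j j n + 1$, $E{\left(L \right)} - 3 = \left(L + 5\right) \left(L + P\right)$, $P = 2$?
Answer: $-1787$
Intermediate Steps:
$E{\left(L \right)} = 3 + \left(2 + L\right) \left(5 + L\right)$ ($E{\left(L \right)} = 3 + \left(L + 5\right) \left(L + 2\right) = 3 + \left(5 + L\right) \left(2 + L\right) = 3 + \left(2 + L\right) \left(5 + L\right)$)
$v{\left(j,n \right)} = 1 + n j^{2}$ ($v{\left(j,n \right)} = j^{2} n + 1 = n j^{2} + 1 = 1 + n j^{2}$)
$U{\left(d \right)} = - 6 d - 6 d^{2}$ ($U{\left(d \right)} = - 6 \left(d d + d\right) = - 6 \left(d^{2} + d\right) = - 6 \left(d + d^{2}\right) = - 6 d - 6 d^{2}$)
$\left(U{\left(E{\left(-4 \right)} \right)} + v{\left(11,-15 \right)}\right) + 39 = \left(- 6 \left(13 + \left(-4\right)^{2} + 7 \left(-4\right)\right) \left(1 + \left(13 + \left(-4\right)^{2} + 7 \left(-4\right)\right)\right) + \left(1 - 15 \cdot 11^{2}\right)\right) + 39 = \left(- 6 \left(13 + 16 - 28\right) \left(1 + \left(13 + 16 - 28\right)\right) + \left(1 - 1815\right)\right) + 39 = \left(\left(-6\right) 1 \left(1 + 1\right) + \left(1 - 1815\right)\right) + 39 = \left(\left(-6\right) 1 \cdot 2 - 1814\right) + 39 = \left(-12 - 1814\right) + 39 = -1826 + 39 = -1787$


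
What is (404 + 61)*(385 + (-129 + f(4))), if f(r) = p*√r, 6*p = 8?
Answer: 120280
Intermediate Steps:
p = 4/3 (p = (⅙)*8 = 4/3 ≈ 1.3333)
f(r) = 4*√r/3
(404 + 61)*(385 + (-129 + f(4))) = (404 + 61)*(385 + (-129 + 4*√4/3)) = 465*(385 + (-129 + (4/3)*2)) = 465*(385 + (-129 + 8/3)) = 465*(385 - 379/3) = 465*(776/3) = 120280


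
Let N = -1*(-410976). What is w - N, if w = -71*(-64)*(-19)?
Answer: -497312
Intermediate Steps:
w = -86336 (w = 4544*(-19) = -86336)
N = 410976
w - N = -86336 - 1*410976 = -86336 - 410976 = -497312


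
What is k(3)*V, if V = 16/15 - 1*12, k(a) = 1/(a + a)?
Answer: -82/45 ≈ -1.8222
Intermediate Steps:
k(a) = 1/(2*a)
V = -164/15 (V = 16*(1/15) - 12 = 16/15 - 12 = -164/15 ≈ -10.933)
k(3)*V = ((1/2)/3)*(-164/15) = ((1/2)*(1/3))*(-164/15) = (1/6)*(-164/15) = -82/45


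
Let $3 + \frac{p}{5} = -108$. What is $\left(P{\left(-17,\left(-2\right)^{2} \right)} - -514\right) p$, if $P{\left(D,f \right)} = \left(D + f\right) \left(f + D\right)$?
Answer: $-379065$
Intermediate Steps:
$p = -555$ ($p = -15 + 5 \left(-108\right) = -15 - 540 = -555$)
$P{\left(D,f \right)} = \left(D + f\right)^{2}$ ($P{\left(D,f \right)} = \left(D + f\right) \left(D + f\right) = \left(D + f\right)^{2}$)
$\left(P{\left(-17,\left(-2\right)^{2} \right)} - -514\right) p = \left(\left(-17 + \left(-2\right)^{2}\right)^{2} - -514\right) \left(-555\right) = \left(\left(-17 + 4\right)^{2} + 514\right) \left(-555\right) = \left(\left(-13\right)^{2} + 514\right) \left(-555\right) = \left(169 + 514\right) \left(-555\right) = 683 \left(-555\right) = -379065$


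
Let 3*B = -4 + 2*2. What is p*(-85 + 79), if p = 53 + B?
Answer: -318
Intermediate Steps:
B = 0 (B = (-4 + 2*2)/3 = (-4 + 4)/3 = (1/3)*0 = 0)
p = 53 (p = 53 + 0 = 53)
p*(-85 + 79) = 53*(-85 + 79) = 53*(-6) = -318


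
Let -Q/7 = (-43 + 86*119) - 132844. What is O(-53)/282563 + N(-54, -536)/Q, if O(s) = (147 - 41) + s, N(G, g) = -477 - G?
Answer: -74019886/242600397473 ≈ -0.00030511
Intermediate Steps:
Q = 858571 (Q = -7*((-43 + 86*119) - 132844) = -7*((-43 + 10234) - 132844) = -7*(10191 - 132844) = -7*(-122653) = 858571)
O(s) = 106 + s
O(-53)/282563 + N(-54, -536)/Q = (106 - 53)/282563 + (-477 - 1*(-54))/858571 = 53*(1/282563) + (-477 + 54)*(1/858571) = 53/282563 - 423*1/858571 = 53/282563 - 423/858571 = -74019886/242600397473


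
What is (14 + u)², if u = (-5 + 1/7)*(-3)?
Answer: 40000/49 ≈ 816.33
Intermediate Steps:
u = 102/7 (u = (-5 + 1*(⅐))*(-3) = (-5 + ⅐)*(-3) = -34/7*(-3) = 102/7 ≈ 14.571)
(14 + u)² = (14 + 102/7)² = (200/7)² = 40000/49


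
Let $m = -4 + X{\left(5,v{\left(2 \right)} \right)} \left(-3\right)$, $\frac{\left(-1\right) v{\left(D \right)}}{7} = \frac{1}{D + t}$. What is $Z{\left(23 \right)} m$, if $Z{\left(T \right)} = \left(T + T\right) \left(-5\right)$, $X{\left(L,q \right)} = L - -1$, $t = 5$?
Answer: $5060$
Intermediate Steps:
$v{\left(D \right)} = - \frac{7}{5 + D}$ ($v{\left(D \right)} = - \frac{7}{D + 5} = - \frac{7}{5 + D}$)
$X{\left(L,q \right)} = 1 + L$ ($X{\left(L,q \right)} = L + 1 = 1 + L$)
$m = -22$ ($m = -4 + \left(1 + 5\right) \left(-3\right) = -4 + 6 \left(-3\right) = -4 - 18 = -22$)
$Z{\left(T \right)} = - 10 T$ ($Z{\left(T \right)} = 2 T \left(-5\right) = - 10 T$)
$Z{\left(23 \right)} m = \left(-10\right) 23 \left(-22\right) = \left(-230\right) \left(-22\right) = 5060$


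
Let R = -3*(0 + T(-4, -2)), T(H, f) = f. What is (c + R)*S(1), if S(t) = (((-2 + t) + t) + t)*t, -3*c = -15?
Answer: 11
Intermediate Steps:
c = 5 (c = -⅓*(-15) = 5)
S(t) = t*(-2 + 3*t) (S(t) = ((-2 + 2*t) + t)*t = (-2 + 3*t)*t = t*(-2 + 3*t))
R = 6 (R = -3*(0 - 2) = -3*(-2) = 6)
(c + R)*S(1) = (5 + 6)*(1*(-2 + 3*1)) = 11*(1*(-2 + 3)) = 11*(1*1) = 11*1 = 11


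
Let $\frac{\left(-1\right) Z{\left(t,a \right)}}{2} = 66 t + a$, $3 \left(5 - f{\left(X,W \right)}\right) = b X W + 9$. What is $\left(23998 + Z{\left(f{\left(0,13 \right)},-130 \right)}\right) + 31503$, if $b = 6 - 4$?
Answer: $55497$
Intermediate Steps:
$b = 2$ ($b = 6 - 4 = 2$)
$f{\left(X,W \right)} = 2 - \frac{2 W X}{3}$ ($f{\left(X,W \right)} = 5 - \frac{2 X W + 9}{3} = 5 - \frac{2 W X + 9}{3} = 5 - \frac{9 + 2 W X}{3} = 5 - \left(3 + \frac{2 W X}{3}\right) = 2 - \frac{2 W X}{3}$)
$Z{\left(t,a \right)} = - 132 t - 2 a$ ($Z{\left(t,a \right)} = - 2 \left(66 t + a\right) = - 2 \left(a + 66 t\right) = - 132 t - 2 a$)
$\left(23998 + Z{\left(f{\left(0,13 \right)},-130 \right)}\right) + 31503 = \left(23998 - \left(-260 + 132 \left(2 - \frac{26}{3} \cdot 0\right)\right)\right) + 31503 = \left(23998 + \left(- 132 \left(2 + 0\right) + 260\right)\right) + 31503 = \left(23998 + \left(\left(-132\right) 2 + 260\right)\right) + 31503 = \left(23998 + \left(-264 + 260\right)\right) + 31503 = \left(23998 - 4\right) + 31503 = 23994 + 31503 = 55497$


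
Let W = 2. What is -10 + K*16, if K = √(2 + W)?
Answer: 22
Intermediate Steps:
K = 2 (K = √(2 + 2) = √4 = 2)
-10 + K*16 = -10 + 2*16 = -10 + 32 = 22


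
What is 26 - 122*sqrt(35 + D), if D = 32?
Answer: 26 - 122*sqrt(67) ≈ -972.61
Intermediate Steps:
26 - 122*sqrt(35 + D) = 26 - 122*sqrt(35 + 32) = 26 - 122*sqrt(67)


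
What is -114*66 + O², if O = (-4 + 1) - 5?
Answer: -7460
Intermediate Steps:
O = -8 (O = -3 - 5 = -8)
-114*66 + O² = -114*66 + (-8)² = -7524 + 64 = -7460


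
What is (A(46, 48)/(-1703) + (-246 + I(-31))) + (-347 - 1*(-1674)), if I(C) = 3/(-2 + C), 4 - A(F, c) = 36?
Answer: 20249022/18733 ≈ 1080.9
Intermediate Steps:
A(F, c) = -32 (A(F, c) = 4 - 1*36 = 4 - 36 = -32)
I(C) = 3/(-2 + C)
(A(46, 48)/(-1703) + (-246 + I(-31))) + (-347 - 1*(-1674)) = (-32/(-1703) + (-246 + 3/(-2 - 31))) + (-347 - 1*(-1674)) = (-32*(-1/1703) + (-246 + 3/(-33))) + (-347 + 1674) = (32/1703 + (-246 + 3*(-1/33))) + 1327 = (32/1703 + (-246 - 1/11)) + 1327 = (32/1703 - 2707/11) + 1327 = -4609669/18733 + 1327 = 20249022/18733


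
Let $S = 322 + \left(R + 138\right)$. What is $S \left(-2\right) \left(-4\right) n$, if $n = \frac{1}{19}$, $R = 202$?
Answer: $\frac{5296}{19} \approx 278.74$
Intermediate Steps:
$n = \frac{1}{19} \approx 0.052632$
$S = 662$ ($S = 322 + \left(202 + 138\right) = 322 + 340 = 662$)
$S \left(-2\right) \left(-4\right) n = 662 \left(-2\right) \left(-4\right) \frac{1}{19} = 662 \cdot 8 \cdot \frac{1}{19} = 662 \cdot \frac{8}{19} = \frac{5296}{19}$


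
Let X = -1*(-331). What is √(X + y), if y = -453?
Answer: I*√122 ≈ 11.045*I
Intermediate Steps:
X = 331
√(X + y) = √(331 - 453) = √(-122) = I*√122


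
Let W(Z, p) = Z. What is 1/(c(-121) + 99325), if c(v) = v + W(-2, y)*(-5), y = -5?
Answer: 1/99214 ≈ 1.0079e-5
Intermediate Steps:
c(v) = 10 + v (c(v) = v - 2*(-5) = v + 10 = 10 + v)
1/(c(-121) + 99325) = 1/((10 - 121) + 99325) = 1/(-111 + 99325) = 1/99214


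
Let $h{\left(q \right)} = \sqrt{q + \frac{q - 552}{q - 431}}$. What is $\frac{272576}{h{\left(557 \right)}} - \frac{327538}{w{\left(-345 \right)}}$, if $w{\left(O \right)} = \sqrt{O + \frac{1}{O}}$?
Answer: $\frac{817728 \sqrt{982618}}{70187} + \frac{163769 i \sqrt{41063970}}{59513} \approx 11549.0 + 17634.0 i$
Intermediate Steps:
$h{\left(q \right)} = \sqrt{q + \frac{-552 + q}{-431 + q}}$
$\frac{272576}{h{\left(557 \right)}} - \frac{327538}{w{\left(-345 \right)}} = \frac{272576}{\sqrt{\frac{-552 + 557 + 557 \left(-431 + 557\right)}{-431 + 557}}} - \frac{327538}{\sqrt{-345 + \frac{1}{-345}}} = \frac{272576}{\sqrt{\frac{-552 + 557 + 557 \cdot 126}{126}}} - \frac{327538}{\sqrt{-345 - \frac{1}{345}}} = \frac{272576}{\sqrt{\frac{-552 + 557 + 70182}{126}}} - \frac{327538}{\sqrt{- \frac{119026}{345}}} = \frac{272576}{\sqrt{\frac{1}{126} \cdot 70187}} - \frac{327538}{\frac{1}{345} i \sqrt{41063970}} = \frac{272576}{\sqrt{\frac{70187}{126}}} - 327538 \left(- \frac{i \sqrt{41063970}}{119026}\right) = \frac{272576}{\frac{1}{42} \sqrt{982618}} + \frac{163769 i \sqrt{41063970}}{59513} = 272576 \frac{3 \sqrt{982618}}{70187} + \frac{163769 i \sqrt{41063970}}{59513} = \frac{817728 \sqrt{982618}}{70187} + \frac{163769 i \sqrt{41063970}}{59513}$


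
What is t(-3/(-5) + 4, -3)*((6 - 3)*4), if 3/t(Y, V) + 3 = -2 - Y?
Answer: -15/4 ≈ -3.7500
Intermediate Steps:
t(Y, V) = 3/(-5 - Y) (t(Y, V) = 3/(-3 + (-2 - Y)) = 3/(-5 - Y))
t(-3/(-5) + 4, -3)*((6 - 3)*4) = (-3/(5 + (-3/(-5) + 4)))*((6 - 3)*4) = (-3/(5 + (-3*(-⅕) + 4)))*(3*4) = -3/(5 + (⅗ + 4))*12 = -3/(5 + 23/5)*12 = -3/48/5*12 = -3*5/48*12 = -5/16*12 = -15/4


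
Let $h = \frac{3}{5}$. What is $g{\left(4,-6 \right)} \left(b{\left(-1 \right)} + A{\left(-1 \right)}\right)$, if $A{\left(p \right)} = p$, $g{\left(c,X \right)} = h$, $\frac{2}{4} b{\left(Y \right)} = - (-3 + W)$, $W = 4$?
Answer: $- \frac{9}{5} \approx -1.8$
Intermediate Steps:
$b{\left(Y \right)} = -2$ ($b{\left(Y \right)} = 2 \left(- (-3 + 4)\right) = 2 \left(\left(-1\right) 1\right) = 2 \left(-1\right) = -2$)
$h = \frac{3}{5}$ ($h = 3 \cdot \frac{1}{5} = \frac{3}{5} \approx 0.6$)
$g{\left(c,X \right)} = \frac{3}{5}$
$g{\left(4,-6 \right)} \left(b{\left(-1 \right)} + A{\left(-1 \right)}\right) = \frac{3 \left(-2 - 1\right)}{5} = \frac{3}{5} \left(-3\right) = - \frac{9}{5}$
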